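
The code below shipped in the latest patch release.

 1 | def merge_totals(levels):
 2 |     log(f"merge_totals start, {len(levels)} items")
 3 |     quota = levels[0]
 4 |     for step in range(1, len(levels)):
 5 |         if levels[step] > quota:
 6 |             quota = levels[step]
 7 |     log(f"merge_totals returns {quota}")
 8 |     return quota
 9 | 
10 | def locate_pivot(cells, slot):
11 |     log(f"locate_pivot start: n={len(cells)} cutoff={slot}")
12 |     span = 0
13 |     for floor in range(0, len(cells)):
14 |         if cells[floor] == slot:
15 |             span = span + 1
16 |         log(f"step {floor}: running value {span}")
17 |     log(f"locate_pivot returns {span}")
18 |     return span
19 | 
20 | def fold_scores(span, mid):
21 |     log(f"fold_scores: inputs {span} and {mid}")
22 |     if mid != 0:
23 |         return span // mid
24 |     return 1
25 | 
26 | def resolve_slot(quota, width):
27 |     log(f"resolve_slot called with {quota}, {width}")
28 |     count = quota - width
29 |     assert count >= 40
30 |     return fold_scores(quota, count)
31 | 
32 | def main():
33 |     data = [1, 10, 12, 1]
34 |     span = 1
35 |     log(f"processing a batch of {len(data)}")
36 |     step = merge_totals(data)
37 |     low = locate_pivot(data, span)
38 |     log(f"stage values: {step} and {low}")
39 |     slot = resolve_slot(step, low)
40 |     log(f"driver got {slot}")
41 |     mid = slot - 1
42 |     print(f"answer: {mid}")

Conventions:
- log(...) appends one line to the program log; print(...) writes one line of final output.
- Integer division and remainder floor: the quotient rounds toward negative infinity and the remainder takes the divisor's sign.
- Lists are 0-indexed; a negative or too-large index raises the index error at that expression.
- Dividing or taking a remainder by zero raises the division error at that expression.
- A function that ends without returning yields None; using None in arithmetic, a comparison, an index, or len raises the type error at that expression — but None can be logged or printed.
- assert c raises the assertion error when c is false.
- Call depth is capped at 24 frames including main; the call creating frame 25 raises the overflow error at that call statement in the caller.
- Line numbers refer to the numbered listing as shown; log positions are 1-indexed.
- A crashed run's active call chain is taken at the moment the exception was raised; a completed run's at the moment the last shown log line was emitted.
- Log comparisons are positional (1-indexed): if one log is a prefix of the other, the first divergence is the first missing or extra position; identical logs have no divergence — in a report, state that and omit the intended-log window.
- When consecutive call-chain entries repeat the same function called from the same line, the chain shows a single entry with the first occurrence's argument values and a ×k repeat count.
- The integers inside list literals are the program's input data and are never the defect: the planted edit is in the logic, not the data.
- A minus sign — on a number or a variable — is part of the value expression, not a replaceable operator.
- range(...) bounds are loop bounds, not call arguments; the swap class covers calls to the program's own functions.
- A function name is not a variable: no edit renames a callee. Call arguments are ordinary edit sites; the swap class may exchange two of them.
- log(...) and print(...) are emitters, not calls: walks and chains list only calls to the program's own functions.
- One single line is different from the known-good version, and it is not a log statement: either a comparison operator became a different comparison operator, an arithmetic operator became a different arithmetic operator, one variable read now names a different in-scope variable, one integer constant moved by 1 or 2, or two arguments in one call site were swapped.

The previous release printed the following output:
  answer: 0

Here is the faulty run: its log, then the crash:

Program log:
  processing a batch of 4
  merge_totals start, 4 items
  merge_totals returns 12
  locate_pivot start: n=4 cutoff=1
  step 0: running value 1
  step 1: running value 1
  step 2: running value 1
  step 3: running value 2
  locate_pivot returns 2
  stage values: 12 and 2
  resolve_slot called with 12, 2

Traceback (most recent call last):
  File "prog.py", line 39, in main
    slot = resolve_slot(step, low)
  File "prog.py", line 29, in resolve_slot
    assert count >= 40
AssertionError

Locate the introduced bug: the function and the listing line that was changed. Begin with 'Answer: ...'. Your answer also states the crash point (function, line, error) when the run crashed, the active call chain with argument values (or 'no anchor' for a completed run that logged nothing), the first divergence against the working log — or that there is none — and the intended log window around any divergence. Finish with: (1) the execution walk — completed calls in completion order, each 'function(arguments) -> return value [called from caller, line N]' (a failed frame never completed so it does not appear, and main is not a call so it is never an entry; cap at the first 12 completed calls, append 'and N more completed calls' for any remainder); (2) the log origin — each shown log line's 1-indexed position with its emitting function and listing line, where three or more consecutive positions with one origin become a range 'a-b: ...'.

Answer: the defect is in resolve_slot at line 29.
The tell: The faulty run's log stops after 11 lines; the working version's next line would be 'fold_scores: inputs 12 and 10'.
Crash: resolve_slot, line 29, AssertionError.
Call chain: main -> resolve_slot(12, 2) (called at line 39).
First divergence: position 12 — the faulty run's log ends after 11 lines; the working version continues with 'fold_scores: inputs 12 and 10'.
Intended log window:
  10: stage values: 12 and 2
  11: resolve_slot called with 12, 2
  12: fold_scores: inputs 12 and 10
  13: driver got 1
Execution walk:
  merge_totals([1, 10, 12, 1]) -> 12  [called from main, line 36]
  locate_pivot([1, 10, 12, 1], 1) -> 2  [called from main, line 37]
Log origins:
  1: from main, line 35
  2: from merge_totals, line 2
  3: from merge_totals, line 7
  4: from locate_pivot, line 11
  5-8: from locate_pivot, line 16
  9: from locate_pivot, line 17
  10: from main, line 38
  11: from resolve_slot, line 27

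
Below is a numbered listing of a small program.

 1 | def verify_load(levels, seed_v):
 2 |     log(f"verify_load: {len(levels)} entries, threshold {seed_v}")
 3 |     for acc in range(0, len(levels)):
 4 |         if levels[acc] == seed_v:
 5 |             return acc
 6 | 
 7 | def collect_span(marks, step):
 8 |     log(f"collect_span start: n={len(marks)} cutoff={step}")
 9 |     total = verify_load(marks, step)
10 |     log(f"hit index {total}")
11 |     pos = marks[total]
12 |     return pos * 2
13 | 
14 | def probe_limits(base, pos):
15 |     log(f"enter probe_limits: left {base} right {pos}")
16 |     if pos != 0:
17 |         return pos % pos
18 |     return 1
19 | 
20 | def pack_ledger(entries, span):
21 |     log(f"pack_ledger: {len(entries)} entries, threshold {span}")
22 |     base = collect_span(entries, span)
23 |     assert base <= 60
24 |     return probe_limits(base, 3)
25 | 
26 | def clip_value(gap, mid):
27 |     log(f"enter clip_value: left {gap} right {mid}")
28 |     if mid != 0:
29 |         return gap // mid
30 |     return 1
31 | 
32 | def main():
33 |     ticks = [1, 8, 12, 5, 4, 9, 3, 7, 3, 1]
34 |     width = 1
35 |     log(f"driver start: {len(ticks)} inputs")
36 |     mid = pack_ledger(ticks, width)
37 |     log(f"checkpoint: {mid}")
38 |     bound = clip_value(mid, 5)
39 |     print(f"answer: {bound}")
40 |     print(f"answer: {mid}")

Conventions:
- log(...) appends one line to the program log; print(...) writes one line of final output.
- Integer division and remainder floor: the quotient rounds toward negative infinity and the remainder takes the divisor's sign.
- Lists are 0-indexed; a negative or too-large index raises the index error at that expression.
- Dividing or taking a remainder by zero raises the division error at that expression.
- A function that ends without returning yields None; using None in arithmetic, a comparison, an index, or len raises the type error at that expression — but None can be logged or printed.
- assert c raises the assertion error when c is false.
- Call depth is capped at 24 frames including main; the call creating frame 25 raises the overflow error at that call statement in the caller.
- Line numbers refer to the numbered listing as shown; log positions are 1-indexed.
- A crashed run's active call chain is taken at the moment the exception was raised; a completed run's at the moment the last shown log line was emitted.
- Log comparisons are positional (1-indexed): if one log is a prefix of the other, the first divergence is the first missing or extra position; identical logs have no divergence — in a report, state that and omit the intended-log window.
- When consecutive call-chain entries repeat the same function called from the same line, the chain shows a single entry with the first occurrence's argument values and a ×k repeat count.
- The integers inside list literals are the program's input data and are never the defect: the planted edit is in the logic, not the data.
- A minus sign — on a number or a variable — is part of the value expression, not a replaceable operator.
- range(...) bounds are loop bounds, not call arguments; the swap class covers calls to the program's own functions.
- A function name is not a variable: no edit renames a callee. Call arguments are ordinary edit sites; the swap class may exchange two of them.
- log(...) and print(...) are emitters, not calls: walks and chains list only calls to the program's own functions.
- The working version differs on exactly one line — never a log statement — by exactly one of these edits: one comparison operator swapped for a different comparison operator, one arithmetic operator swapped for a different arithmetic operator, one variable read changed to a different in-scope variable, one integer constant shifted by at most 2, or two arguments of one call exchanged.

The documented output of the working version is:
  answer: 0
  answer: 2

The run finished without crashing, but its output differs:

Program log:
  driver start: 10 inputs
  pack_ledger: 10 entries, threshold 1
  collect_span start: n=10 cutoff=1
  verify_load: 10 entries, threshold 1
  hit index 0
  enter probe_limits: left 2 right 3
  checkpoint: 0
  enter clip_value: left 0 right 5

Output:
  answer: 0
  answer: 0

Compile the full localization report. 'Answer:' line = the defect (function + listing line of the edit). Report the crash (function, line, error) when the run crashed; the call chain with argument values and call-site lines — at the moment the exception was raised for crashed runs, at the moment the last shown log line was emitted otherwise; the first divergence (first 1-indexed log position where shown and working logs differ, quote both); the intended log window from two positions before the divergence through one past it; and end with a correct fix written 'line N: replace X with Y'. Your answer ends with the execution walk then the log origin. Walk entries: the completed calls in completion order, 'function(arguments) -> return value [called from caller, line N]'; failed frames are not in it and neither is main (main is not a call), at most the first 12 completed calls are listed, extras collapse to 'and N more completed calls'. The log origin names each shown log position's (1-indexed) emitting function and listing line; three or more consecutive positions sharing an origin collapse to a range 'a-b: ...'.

Answer: the defect is in probe_limits at line 17.
Key observation: At log position 7 the runs split — shown 'checkpoint: 0', but the working version logs 'checkpoint: 2'.
Call chain: main -> clip_value(0, 5) (called at line 38).
First divergence: at position 7 the run shows 'checkpoint: 0' where the working version logs 'checkpoint: 2'.
Intended log window:
  5: hit index 0
  6: enter probe_limits: left 2 right 3
  7: checkpoint: 2
  8: enter clip_value: left 2 right 5
Execution walk:
  verify_load([1, 8, 12, 5, 4, 9, 3, 7, 3, 1], 1) -> 0  [called from collect_span, line 9]
  collect_span([1, 8, 12, 5, 4, 9, 3, 7, 3, 1], 1) -> 2  [called from pack_ledger, line 22]
  probe_limits(2, 3) -> 0  [called from pack_ledger, line 24]
  pack_ledger([1, 8, 12, 5, 4, 9, 3, 7, 3, 1], 1) -> 0  [called from main, line 36]
  clip_value(0, 5) -> 0  [called from main, line 38]
Log origins:
  1: from main, line 35
  2: from pack_ledger, line 21
  3: from collect_span, line 8
  4: from verify_load, line 2
  5: from collect_span, line 10
  6: from probe_limits, line 15
  7: from main, line 37
  8: from clip_value, line 27
A correct fix: line 17: replace `pos % pos` with `base % pos`.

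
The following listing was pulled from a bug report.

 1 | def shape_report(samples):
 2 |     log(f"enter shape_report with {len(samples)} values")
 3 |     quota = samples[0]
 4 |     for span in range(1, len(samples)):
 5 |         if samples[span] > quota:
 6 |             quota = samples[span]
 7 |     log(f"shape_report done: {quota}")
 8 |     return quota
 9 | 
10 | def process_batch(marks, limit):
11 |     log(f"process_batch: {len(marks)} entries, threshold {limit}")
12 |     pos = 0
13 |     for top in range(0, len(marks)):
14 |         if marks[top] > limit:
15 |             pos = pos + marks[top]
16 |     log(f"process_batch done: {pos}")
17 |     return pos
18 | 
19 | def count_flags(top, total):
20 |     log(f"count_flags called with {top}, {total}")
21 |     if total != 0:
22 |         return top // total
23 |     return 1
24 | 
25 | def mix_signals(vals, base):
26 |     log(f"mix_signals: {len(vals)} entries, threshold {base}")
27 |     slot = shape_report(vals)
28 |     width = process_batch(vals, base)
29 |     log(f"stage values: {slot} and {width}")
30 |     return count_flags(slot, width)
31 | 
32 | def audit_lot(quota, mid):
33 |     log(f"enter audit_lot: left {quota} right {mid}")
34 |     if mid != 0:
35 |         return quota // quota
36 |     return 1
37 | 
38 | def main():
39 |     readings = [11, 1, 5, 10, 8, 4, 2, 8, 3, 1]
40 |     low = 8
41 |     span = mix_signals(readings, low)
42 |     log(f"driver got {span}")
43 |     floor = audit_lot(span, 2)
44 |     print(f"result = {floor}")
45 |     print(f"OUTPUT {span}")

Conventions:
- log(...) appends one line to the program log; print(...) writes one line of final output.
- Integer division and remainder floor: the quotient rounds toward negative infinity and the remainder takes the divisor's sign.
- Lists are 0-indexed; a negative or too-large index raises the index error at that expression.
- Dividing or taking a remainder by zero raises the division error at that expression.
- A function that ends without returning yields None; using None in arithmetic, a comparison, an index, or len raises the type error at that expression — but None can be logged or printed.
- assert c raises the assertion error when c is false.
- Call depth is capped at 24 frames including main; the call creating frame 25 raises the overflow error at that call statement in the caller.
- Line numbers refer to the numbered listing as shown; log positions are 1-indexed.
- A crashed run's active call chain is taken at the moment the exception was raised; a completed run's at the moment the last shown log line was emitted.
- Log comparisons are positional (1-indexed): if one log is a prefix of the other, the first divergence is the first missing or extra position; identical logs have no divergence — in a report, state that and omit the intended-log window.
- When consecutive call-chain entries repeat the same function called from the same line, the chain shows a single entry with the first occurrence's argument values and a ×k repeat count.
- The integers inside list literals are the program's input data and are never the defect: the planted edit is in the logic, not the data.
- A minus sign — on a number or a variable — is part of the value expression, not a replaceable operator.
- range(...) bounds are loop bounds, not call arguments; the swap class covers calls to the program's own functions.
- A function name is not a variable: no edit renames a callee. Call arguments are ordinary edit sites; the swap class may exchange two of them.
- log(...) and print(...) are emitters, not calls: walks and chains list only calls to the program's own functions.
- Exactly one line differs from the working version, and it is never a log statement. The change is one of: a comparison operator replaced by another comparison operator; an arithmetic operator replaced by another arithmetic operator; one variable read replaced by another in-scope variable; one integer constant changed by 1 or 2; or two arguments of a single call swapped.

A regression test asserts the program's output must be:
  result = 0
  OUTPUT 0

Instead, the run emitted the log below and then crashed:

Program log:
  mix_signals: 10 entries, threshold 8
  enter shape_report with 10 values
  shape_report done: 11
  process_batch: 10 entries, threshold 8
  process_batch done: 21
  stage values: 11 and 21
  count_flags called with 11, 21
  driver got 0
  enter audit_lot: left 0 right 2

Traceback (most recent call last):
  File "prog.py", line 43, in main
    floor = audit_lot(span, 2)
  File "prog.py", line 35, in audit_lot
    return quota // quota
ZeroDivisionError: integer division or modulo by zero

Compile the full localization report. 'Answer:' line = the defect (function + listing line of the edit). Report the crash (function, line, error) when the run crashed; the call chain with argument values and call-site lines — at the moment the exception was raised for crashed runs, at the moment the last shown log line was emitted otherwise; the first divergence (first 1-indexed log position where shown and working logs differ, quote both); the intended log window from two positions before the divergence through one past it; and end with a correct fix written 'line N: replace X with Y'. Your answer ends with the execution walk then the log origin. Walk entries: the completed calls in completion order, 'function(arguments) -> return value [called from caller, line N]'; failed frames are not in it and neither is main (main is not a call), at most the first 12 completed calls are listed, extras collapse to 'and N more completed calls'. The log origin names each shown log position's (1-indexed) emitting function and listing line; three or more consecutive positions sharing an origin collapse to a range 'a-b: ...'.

Answer: the defect is in audit_lot at line 35.
The tell: The log gives no warning — it matches the intended run right up to the abort.
Crash: audit_lot, line 35, ZeroDivisionError.
Call chain: main -> audit_lot(0, 2) (called at line 43).
First divergence: none; the two logs match at every position.
Execution walk:
  shape_report([11, 1, 5, 10, 8, 4, 2, 8, 3, 1]) -> 11  [called from mix_signals, line 27]
  process_batch([11, 1, 5, 10, 8, 4, 2, 8, 3, 1], 8) -> 21  [called from mix_signals, line 28]
  count_flags(11, 21) -> 0  [called from mix_signals, line 30]
  mix_signals([11, 1, 5, 10, 8, 4, 2, 8, 3, 1], 8) -> 0  [called from main, line 41]
Log origin:
  1: from mix_signals, line 26
  2: from shape_report, line 2
  3: from shape_report, line 7
  4: from process_batch, line 11
  5: from process_batch, line 16
  6: from mix_signals, line 29
  7: from count_flags, line 20
  8: from main, line 42
  9: from audit_lot, line 33
A correct fix: line 35: replace `quota // quota` with `quota // mid`.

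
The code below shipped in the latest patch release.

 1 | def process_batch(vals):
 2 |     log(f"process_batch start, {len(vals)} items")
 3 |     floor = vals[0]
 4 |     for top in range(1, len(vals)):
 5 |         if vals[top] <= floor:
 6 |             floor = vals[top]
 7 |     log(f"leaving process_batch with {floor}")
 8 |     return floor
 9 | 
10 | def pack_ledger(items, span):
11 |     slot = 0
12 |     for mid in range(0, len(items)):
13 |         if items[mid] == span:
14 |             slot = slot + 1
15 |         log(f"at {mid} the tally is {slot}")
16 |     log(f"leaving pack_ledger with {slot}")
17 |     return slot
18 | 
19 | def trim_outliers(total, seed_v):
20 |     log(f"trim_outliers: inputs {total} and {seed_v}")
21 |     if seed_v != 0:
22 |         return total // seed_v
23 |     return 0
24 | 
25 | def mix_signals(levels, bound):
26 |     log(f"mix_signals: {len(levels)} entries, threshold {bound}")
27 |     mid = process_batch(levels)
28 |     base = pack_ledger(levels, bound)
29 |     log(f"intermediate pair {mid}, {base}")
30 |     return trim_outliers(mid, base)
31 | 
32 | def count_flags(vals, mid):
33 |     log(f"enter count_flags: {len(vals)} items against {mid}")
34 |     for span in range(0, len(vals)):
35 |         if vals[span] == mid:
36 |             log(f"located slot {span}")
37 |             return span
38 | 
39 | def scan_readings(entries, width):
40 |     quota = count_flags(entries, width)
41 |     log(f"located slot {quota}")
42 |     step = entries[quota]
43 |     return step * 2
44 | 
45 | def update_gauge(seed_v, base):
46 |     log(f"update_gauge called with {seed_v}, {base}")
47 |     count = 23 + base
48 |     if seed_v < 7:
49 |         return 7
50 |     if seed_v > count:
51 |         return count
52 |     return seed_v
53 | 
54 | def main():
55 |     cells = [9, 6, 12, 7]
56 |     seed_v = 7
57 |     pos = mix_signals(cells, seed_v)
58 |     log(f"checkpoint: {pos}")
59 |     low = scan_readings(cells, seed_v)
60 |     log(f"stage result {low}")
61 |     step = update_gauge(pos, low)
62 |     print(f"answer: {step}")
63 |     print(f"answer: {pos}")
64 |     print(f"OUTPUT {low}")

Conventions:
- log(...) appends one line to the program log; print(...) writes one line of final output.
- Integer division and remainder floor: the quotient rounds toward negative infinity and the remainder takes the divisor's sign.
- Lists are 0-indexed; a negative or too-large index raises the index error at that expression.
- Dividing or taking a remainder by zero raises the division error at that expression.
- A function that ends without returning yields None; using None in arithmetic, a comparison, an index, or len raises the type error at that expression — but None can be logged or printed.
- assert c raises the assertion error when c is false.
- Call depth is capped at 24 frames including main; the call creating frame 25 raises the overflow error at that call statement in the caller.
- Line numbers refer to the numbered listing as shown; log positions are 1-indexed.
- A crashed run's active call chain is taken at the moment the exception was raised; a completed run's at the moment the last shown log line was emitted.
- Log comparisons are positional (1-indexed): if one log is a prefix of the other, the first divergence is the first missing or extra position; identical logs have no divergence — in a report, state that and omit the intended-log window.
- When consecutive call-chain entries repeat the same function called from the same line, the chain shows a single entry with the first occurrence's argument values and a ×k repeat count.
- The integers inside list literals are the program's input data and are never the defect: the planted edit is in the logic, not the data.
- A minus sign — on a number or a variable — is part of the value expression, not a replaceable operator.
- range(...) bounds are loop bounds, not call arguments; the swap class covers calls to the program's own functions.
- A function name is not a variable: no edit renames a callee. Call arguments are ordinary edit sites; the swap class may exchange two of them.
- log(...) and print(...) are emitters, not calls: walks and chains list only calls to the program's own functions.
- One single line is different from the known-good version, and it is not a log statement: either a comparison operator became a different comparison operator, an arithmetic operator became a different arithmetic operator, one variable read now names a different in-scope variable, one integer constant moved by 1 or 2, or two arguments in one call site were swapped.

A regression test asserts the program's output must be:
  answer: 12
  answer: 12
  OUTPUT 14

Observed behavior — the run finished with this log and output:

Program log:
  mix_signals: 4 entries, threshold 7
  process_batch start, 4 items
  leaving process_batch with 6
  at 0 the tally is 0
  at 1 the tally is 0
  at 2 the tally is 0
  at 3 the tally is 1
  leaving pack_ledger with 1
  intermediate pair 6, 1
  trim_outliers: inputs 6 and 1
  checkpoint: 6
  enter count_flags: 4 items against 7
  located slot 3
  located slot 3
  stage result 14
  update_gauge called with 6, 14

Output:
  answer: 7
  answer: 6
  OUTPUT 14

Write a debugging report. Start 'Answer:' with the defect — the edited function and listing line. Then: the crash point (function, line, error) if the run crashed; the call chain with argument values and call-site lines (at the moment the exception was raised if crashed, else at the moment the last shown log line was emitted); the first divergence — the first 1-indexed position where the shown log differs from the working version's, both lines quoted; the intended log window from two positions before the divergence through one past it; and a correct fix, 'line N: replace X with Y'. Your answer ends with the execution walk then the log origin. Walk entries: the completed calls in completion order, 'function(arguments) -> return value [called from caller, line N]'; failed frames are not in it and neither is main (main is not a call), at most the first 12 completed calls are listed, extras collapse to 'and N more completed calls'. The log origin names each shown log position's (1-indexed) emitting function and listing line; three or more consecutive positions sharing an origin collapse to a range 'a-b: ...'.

Answer: the defect is in process_batch at line 5.
Key fact: Everything matches until log position 3, which reads 'leaving process_batch with 6' in place of 'leaving process_batch with 12'.
Call chain: main -> update_gauge(6, 14) (called at line 61).
First divergence: position 3 — the shown line 'leaving process_batch with 6' should read 'leaving process_batch with 12'.
Intended log window:
  1: mix_signals: 4 entries, threshold 7
  2: process_batch start, 4 items
  3: leaving process_batch with 12
  4: at 0 the tally is 0
Execution walk:
  process_batch([9, 6, 12, 7]) -> 6  [called from mix_signals, line 27]
  pack_ledger([9, 6, 12, 7], 7) -> 1  [called from mix_signals, line 28]
  trim_outliers(6, 1) -> 6  [called from mix_signals, line 30]
  mix_signals([9, 6, 12, 7], 7) -> 6  [called from main, line 57]
  count_flags([9, 6, 12, 7], 7) -> 3  [called from scan_readings, line 40]
  scan_readings([9, 6, 12, 7], 7) -> 14  [called from main, line 59]
  update_gauge(6, 14) -> 7  [called from main, line 61]
Log line origins:
  1: logged in mix_signals at line 26
  2: logged in process_batch at line 2
  3: logged in process_batch at line 7
  4-7: logged in pack_ledger at line 15
  8: logged in pack_ledger at line 16
  9: logged in mix_signals at line 29
  10: logged in trim_outliers at line 20
  11: logged in main at line 58
  12: logged in count_flags at line 33
  13: logged in count_flags at line 36
  14: logged in scan_readings at line 41
  15: logged in main at line 60
  16: logged in update_gauge at line 46
A correct fix: line 5: replace `<=` with `>`.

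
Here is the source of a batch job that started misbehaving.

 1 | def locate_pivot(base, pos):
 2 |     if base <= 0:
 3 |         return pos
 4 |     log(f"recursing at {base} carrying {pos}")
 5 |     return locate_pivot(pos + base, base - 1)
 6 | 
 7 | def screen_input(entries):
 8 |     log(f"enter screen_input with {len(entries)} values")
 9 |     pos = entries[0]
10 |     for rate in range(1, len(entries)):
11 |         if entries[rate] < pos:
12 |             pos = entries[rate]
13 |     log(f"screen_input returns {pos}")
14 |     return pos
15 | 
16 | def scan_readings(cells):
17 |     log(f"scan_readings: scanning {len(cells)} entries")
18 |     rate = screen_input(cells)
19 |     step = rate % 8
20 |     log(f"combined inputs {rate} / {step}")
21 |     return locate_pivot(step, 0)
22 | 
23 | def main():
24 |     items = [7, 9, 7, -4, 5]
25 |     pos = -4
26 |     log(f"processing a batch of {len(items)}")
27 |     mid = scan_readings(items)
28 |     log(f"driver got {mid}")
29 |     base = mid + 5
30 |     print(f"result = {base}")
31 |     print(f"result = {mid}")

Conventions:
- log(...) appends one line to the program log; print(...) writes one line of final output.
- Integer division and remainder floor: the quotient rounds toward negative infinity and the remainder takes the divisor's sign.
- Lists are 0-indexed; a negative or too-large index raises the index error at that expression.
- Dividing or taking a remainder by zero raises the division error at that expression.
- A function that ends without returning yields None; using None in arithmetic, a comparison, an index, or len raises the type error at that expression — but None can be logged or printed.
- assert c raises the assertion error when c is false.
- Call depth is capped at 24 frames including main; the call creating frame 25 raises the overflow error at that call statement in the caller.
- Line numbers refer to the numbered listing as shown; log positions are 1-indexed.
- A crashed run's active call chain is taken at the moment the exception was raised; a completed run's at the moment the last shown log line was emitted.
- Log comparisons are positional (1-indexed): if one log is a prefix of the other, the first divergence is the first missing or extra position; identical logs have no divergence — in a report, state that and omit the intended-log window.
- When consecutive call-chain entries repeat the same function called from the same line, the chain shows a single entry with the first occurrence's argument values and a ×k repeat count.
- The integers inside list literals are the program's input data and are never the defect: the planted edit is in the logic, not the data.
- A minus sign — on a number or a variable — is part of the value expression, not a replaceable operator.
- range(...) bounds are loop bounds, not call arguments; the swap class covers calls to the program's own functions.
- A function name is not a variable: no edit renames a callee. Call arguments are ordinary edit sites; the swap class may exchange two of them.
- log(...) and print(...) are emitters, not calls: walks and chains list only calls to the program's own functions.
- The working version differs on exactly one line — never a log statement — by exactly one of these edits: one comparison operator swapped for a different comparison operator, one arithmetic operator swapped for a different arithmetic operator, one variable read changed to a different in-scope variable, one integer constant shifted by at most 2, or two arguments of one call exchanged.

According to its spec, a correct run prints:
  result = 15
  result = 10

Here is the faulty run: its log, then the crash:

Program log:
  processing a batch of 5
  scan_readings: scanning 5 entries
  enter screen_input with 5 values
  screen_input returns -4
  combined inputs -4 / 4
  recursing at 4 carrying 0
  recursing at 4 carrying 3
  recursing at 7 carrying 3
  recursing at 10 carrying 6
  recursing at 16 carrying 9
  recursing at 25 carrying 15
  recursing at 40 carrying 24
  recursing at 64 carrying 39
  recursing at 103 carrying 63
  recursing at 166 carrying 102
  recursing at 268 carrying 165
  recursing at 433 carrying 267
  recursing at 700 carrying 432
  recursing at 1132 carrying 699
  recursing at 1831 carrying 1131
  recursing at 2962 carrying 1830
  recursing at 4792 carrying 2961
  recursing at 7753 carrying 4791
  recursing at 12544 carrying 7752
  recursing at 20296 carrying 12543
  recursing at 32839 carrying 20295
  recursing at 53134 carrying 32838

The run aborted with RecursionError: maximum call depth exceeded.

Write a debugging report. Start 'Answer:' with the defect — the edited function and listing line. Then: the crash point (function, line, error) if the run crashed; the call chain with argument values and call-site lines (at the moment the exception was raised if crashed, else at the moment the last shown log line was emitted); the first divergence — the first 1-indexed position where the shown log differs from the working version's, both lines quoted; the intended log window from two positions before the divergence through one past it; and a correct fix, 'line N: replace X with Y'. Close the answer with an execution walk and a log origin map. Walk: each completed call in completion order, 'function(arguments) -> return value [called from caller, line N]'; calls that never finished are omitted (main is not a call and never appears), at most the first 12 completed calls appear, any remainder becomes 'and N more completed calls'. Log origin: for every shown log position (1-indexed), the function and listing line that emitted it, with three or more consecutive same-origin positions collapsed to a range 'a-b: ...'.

Answer: the defect is in locate_pivot at line 5.
Key observation: Position 7 is the first bad log line: 'recursing at 4 carrying 3' should read 'recursing at 3 carrying 4'.
Crash: locate_pivot, line 5, RecursionError.
Call chain: main -> scan_readings([7, 9, 7, -4, 5]) (called at line 27) -> locate_pivot(4, 0) (called at line 21) -> locate_pivot(4, 3) (called at line 5) ×21.
First divergence: position 7 — the shown line 'recursing at 4 carrying 3' should read 'recursing at 3 carrying 4'.
Intended log window:
  5: combined inputs -4 / 4
  6: recursing at 4 carrying 0
  7: recursing at 3 carrying 4
  8: recursing at 2 carrying 7
Execution walk:
  screen_input([7, 9, 7, -4, 5]) -> -4  [called from scan_readings, line 18]
Log origins:
  1: logged in main at line 26
  2: logged in scan_readings at line 17
  3: logged in screen_input at line 8
  4: logged in screen_input at line 13
  5: logged in scan_readings at line 20
  6-27: logged in locate_pivot at line 4
A correct fix: line 5: replace `locate_pivot(pos + base, base - 1)` with `locate_pivot(base - 1, pos + base)`.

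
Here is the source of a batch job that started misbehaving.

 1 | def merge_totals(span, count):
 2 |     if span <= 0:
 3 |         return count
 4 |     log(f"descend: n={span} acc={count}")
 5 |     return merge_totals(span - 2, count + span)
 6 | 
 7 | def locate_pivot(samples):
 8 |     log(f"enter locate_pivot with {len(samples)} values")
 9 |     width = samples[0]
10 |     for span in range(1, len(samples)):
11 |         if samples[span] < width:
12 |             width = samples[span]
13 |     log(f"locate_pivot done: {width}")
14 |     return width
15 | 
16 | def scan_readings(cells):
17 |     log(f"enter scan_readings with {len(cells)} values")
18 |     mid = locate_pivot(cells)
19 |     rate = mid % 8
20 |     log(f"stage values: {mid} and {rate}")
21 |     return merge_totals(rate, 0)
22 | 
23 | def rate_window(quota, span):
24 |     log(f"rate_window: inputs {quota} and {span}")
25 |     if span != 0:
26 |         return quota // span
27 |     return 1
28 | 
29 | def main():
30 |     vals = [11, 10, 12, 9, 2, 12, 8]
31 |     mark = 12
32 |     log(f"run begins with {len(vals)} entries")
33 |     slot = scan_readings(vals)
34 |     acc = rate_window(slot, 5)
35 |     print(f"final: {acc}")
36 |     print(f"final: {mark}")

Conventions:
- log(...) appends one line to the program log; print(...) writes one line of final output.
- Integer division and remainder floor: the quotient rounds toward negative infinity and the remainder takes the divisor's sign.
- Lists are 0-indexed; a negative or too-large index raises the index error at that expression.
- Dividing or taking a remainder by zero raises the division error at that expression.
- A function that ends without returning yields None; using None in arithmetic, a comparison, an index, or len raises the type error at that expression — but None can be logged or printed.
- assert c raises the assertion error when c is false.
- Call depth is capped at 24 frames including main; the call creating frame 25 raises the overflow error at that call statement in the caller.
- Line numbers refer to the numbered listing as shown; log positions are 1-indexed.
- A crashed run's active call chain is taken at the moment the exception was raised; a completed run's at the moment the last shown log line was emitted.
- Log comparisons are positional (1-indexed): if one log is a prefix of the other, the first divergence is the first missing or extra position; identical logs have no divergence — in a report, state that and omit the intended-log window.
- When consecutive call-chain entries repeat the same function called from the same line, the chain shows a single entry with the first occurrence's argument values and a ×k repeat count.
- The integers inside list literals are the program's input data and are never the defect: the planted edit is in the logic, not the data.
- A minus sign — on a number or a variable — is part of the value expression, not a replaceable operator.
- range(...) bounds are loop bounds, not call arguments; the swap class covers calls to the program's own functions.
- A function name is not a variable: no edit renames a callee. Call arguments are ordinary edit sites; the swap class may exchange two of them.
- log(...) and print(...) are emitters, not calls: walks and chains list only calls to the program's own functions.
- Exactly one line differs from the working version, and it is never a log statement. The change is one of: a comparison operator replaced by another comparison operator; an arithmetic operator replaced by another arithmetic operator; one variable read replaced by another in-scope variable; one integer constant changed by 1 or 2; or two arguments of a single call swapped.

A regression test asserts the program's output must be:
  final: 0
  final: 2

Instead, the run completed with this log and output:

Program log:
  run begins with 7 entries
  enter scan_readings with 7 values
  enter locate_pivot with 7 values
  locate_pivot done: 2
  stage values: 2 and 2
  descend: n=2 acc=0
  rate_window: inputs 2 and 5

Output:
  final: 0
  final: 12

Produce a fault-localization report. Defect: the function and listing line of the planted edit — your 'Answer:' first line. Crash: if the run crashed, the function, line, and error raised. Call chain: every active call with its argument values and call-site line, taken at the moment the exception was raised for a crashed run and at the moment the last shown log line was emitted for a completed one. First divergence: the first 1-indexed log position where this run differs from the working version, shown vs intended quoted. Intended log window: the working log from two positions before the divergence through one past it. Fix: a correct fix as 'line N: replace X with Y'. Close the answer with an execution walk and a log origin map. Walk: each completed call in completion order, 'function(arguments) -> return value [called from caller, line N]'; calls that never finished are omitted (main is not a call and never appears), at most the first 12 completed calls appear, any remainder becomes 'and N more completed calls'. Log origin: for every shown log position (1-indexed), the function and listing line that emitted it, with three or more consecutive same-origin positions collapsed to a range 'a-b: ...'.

Answer: the defect is in main at line 36.
The tell: The two runs log identically and part ways only at the printed values.
Call chain: main -> rate_window(2, 5) (called at line 34).
First divergence: none; the two logs match at every position.
Execution walk:
  locate_pivot([11, 10, 12, 9, 2, 12, 8]) -> 2  [called from scan_readings, line 18]
  merge_totals(0, 2) -> 2  [called from merge_totals, line 5]
  merge_totals(2, 0) -> 2  [called from scan_readings, line 21]
  scan_readings([11, 10, 12, 9, 2, 12, 8]) -> 2  [called from main, line 33]
  rate_window(2, 5) -> 0  [called from main, line 34]
Log origin:
  1: from main, line 32
  2: from scan_readings, line 17
  3: from locate_pivot, line 8
  4: from locate_pivot, line 13
  5: from scan_readings, line 20
  6: from merge_totals, line 4
  7: from rate_window, line 24
A correct fix: line 36: replace `mark` with `slot`.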